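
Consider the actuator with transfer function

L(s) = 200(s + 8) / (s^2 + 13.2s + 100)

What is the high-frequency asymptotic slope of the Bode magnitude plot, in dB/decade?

Each pole contributes −20 dB/decade at high frequency; each zero contributes +20 dB/decade.
Net: 1 zero(s) − 2 pole(s) → -20 dB/decade.

-20 dB/decade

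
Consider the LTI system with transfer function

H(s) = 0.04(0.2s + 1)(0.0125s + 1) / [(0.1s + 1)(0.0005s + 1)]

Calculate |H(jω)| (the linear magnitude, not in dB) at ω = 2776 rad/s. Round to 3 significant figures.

1.62

At ω = 2776 rad/s:
zero (1 + j2776·0.2) = 1 + j555.2 → |·| ≈ 555.2, ∠ ≈ 89.90°
zero (1 + j2776·0.0125) = 1 + j34.7 → |·| ≈ 34.714, ∠ ≈ 88.35°
pole (1 + j2776·0.1) = 1 + j277.6 → |·| ≈ 277.6, ∠ ≈ 89.79°
pole (1 + j2776·0.0005) = 1 + j1.388 → |·| ≈ 1.7107, ∠ ≈ 54.23°
|H| = 0.04 · 555.2 · 34.714 / (277.6 · 1.7107) ≈ 1.6234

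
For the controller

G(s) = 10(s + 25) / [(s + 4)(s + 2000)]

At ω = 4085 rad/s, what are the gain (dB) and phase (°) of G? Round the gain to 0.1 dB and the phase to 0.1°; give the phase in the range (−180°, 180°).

-53.2 dB, -64.2°

At s = jω = j4085:
zero (s+25): 25 + j4085 → |·| = √(25²+4085²) = √16687850 ≈ 4085.1, ∠ = arctan(4085/25) ≈ 89.65°
pole (s+4): 4 + j4085 → |·| = √(4²+4085²) = √16687241 ≈ 4085, ∠ = arctan(4085/4) ≈ 89.94°
pole (s+2000): 2000 + j4085 → |·| = √(2000²+4085²) = √20687225 ≈ 4548.3, ∠ = arctan(4085/2000) ≈ 63.91°
|G| = 10 · 4085.1 / 1.858e+07 ≈ 0.0021987
Gain = 20 log₁₀(0.0021987) ≈ -53.16 dB
∠G = 89.65° − 153.85° = -64.20°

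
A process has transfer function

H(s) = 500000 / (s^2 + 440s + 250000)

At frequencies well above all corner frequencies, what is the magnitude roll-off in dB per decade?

Each pole contributes −20 dB/decade at high frequency; each zero contributes +20 dB/decade.
Net: 0 zero(s) − 2 pole(s) → -40 dB/decade.

-40 dB/decade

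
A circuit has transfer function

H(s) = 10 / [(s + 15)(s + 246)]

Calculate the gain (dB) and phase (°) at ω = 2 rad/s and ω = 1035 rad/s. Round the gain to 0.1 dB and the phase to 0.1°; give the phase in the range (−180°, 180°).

ω = 2: -51.4 dB, -8.1°; ω = 1035: -100.8 dB, -165.8°

At s = jω = j2:
pole (s+15): 15 + j2 → |·| = √(15²+2²) = √229 ≈ 15.133, ∠ = arctan(2/15) ≈ 7.59°
pole (s+246): 246 + j2 → |·| = √(246²+2²) = √60520 ≈ 246.01, ∠ = arctan(2/246) ≈ 0.47°
|H| = 10 / 3722.9 ≈ 0.0026861
Gain = 20 log₁₀(0.0026861) ≈ -51.42 dB
∠H = 0.00° − 8.06° = -8.06°

At s = jω = j1035:
pole (s+15): 15 + j1035 → |·| = √(15²+1035²) = √1071450 ≈ 1035.1, ∠ = arctan(1035/15) ≈ 89.17°
pole (s+246): 246 + j1035 → |·| = √(246²+1035²) = √1131741 ≈ 1063.8, ∠ = arctan(1035/246) ≈ 76.63°
|H| = 10 / 1.1011e+06 ≈ 9.0818e-06
Gain = 20 log₁₀(9.0818e-06) ≈ -100.84 dB
∠H = 0.00° − 165.80° = -165.80°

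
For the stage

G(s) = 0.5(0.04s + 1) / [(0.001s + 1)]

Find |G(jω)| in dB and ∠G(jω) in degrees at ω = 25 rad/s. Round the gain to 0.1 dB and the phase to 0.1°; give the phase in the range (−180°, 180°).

-3.0 dB, 43.6°

At ω = 25 rad/s:
zero (1 + j25·0.04) = 1 + j1 → |·| ≈ 1.4142, ∠ ≈ 45.00°
pole (1 + j25·0.001) = 1 + j0.025 → |·| ≈ 1.0003, ∠ ≈ 1.43°
|G| = 0.5 · 1.4142 / (1.0003) ≈ 0.70689
Gain = 20 log₁₀(0.70689) ≈ -3.01 dB
∠G = (45.00°) − (1.43°) = 43.57°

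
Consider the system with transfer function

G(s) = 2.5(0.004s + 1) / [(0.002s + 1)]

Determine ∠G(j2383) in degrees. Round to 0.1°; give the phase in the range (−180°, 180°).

At ω = 2383 rad/s:
zero (1 + j2383·0.004) = 1 + j9.532 → |·| ≈ 9.5843, ∠ ≈ 84.01°
pole (1 + j2383·0.002) = 1 + j4.766 → |·| ≈ 4.8698, ∠ ≈ 78.15°
∠G = (84.01°) − (78.15°) = 5.86°

5.9°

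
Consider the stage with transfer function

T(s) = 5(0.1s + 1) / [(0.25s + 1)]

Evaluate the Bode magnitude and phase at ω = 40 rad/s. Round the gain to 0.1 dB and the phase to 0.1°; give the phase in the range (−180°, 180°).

6.2 dB, -8.3°

At ω = 40 rad/s:
zero (1 + j40·0.1) = 1 + j4 → |·| ≈ 4.1231, ∠ ≈ 75.96°
pole (1 + j40·0.25) = 1 + j10 → |·| ≈ 10.05, ∠ ≈ 84.29°
|T| = 5 · 4.1231 / (10.05) ≈ 2.0513
Gain = 20 log₁₀(2.0513) ≈ 6.24 dB
∠T = (75.96°) − (84.29°) = -8.33°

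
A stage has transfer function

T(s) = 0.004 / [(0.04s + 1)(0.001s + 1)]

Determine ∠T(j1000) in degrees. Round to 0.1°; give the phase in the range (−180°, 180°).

-133.6°

At ω = 1000 rad/s:
pole (1 + j1000·0.04) = 1 + j40 → |·| ≈ 40.012, ∠ ≈ 88.57°
pole (1 + j1000·0.001) = 1 + j1 → |·| ≈ 1.4142, ∠ ≈ 45.00°
∠T = (0°) − (88.57° + 45.00°) = -133.57°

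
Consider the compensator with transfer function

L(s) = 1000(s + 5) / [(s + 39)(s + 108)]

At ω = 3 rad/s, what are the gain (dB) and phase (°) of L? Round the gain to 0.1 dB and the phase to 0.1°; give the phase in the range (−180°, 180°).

At s = jω = j3:
zero (s+5): 5 + j3 → |·| = √(5²+3²) = √34 ≈ 5.831, ∠ = arctan(3/5) ≈ 30.96°
pole (s+39): 39 + j3 → |·| = √(39²+3²) = √1530 ≈ 39.115, ∠ = arctan(3/39) ≈ 4.40°
pole (s+108): 108 + j3 → |·| = √(108²+3²) = √11673 ≈ 108.04, ∠ = arctan(3/108) ≈ 1.59°
|L| = 1000 · 5.831 / 4226 ≈ 1.3798
Gain = 20 log₁₀(1.3798) ≈ 2.80 dB
∠L = 30.96° − 5.99° = 24.97°

2.8 dB, 25.0°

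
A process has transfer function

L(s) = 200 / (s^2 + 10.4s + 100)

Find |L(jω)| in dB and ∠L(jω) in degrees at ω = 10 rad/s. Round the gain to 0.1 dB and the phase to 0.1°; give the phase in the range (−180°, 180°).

At s = jω = j10:
quadratic: (j10)² + 10.4·j10 + 100 = 0 + j104 → |·| ≈ 104, ∠ ≈ 90.00°
|L| = 200 / 104 ≈ 1.9231
Gain = 20 log₁₀(1.9231) ≈ 5.68 dB
∠L = 0.00° − 90.00° = -90.00°

5.7 dB, -90.0°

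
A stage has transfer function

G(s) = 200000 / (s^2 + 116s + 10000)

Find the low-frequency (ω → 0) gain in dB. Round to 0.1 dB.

G(0) = 200000 / 10000 = 20
20 log₁₀(20) ≈ 26.02 dB

26.0 dB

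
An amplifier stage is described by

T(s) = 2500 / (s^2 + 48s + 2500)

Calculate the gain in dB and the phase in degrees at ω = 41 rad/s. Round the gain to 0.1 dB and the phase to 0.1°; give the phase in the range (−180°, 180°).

1.4 dB, -67.4°

At s = jω = j41:
quadratic: (j41)² + 48·j41 + 2500 = 819 + j1968 → |·| ≈ 2131.6, ∠ ≈ 67.40°
|T| = 2500 / 2131.6 ≈ 1.1728
Gain = 20 log₁₀(1.1728) ≈ 1.38 dB
∠T = 0.00° − 67.40° = -67.40°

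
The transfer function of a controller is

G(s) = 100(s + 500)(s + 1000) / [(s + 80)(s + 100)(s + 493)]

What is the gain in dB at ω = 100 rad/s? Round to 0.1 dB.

15.0 dB

At s = jω = j100:
zero (s+500): 500 + j100 → |·| = √(500²+100²) = √260000 ≈ 509.9, ∠ = arctan(100/500) ≈ 11.31°
zero (s+1000): 1000 + j100 → |·| = √(1000²+100²) = √1010000 ≈ 1005, ∠ = arctan(100/1000) ≈ 5.71°
pole (s+80): 80 + j100 → |·| = √(80²+100²) = √16400 ≈ 128.06, ∠ = arctan(100/80) ≈ 51.34°
pole (s+100): 100 + j100 → |·| = √(100²+100²) = √20000 ≈ 141.42, ∠ = arctan(100/100) ≈ 45.00°
pole (s+493): 493 + j100 → |·| = √(493²+100²) = √253049 ≈ 503.04, ∠ = arctan(100/493) ≈ 11.47°
|G| = 100 · 5.1245e+05 / 9.1102e+06 ≈ 5.625
Gain = 20 log₁₀(5.625) ≈ 15.00 dB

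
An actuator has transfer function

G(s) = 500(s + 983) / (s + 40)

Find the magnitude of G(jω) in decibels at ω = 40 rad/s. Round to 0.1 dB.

At s = jω = j40:
zero (s+983): 983 + j40 → |·| = √(983²+40²) = √967889 ≈ 983.81, ∠ = arctan(40/983) ≈ 2.33°
pole (s+40): 40 + j40 → |·| = √(40²+40²) = √3200 ≈ 56.569, ∠ = arctan(40/40) ≈ 45.00°
|G| = 500 · 983.81 / 56.569 ≈ 8695.7
Gain = 20 log₁₀(8695.7) ≈ 78.79 dB

78.8 dB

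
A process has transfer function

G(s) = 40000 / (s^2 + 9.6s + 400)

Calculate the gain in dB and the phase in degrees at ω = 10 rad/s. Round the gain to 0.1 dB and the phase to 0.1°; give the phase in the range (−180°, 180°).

At s = jω = j10:
quadratic: (j10)² + 9.6·j10 + 400 = 300 + j96 → |·| ≈ 314.99, ∠ ≈ 17.74°
|G| = 40000 / 314.99 ≈ 126.99
Gain = 20 log₁₀(126.99) ≈ 42.08 dB
∠G = 0.00° − 17.74° = -17.74°

42.1 dB, -17.7°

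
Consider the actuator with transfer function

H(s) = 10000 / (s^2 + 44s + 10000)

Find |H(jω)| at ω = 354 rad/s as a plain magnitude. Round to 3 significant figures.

At s = jω = j354:
quadratic: (j354)² + 44·j354 + 10000 = -115316 + j15576 → |·| ≈ 1.1636e+05, ∠ ≈ 172.31°
|H| = 10000 / 1.1636e+05 ≈ 0.08594

0.0859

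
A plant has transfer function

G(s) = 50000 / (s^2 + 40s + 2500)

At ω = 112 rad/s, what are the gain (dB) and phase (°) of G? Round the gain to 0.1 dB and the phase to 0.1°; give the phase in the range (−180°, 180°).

At s = jω = j112:
quadratic: (j112)² + 40·j112 + 2500 = -10044 + j4480 → |·| ≈ 10998, ∠ ≈ 155.96°
|G| = 50000 / 10998 ≈ 4.5463
Gain = 20 log₁₀(4.5463) ≈ 13.15 dB
∠G = 0.00° − 155.96° = -155.96°

13.2 dB, -156.0°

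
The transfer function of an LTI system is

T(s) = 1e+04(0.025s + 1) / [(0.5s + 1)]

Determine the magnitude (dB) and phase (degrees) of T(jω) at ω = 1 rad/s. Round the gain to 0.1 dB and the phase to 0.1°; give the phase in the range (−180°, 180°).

At ω = 1 rad/s:
zero (1 + j1·0.025) = 1 + j0.025 → |·| ≈ 1.0003, ∠ ≈ 1.43°
pole (1 + j1·0.5) = 1 + j0.5 → |·| ≈ 1.118, ∠ ≈ 26.57°
|T| = 1e+04 · 1.0003 / (1.118) ≈ 8947.2
Gain = 20 log₁₀(8947.2) ≈ 79.03 dB
∠T = (1.43°) − (26.57°) = -25.14°

79.0 dB, -25.1°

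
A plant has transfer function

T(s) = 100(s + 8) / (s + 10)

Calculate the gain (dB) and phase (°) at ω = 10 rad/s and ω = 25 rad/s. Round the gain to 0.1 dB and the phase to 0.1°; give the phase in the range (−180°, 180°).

At s = jω = j10:
zero (s+8): 8 + j10 → |·| = √(8²+10²) = √164 ≈ 12.806, ∠ = arctan(10/8) ≈ 51.34°
pole (s+10): 10 + j10 → |·| = √(10²+10²) = √200 ≈ 14.142, ∠ = arctan(10/10) ≈ 45.00°
|T| = 100 · 12.806 / 14.142 ≈ 90.553
Gain = 20 log₁₀(90.553) ≈ 39.14 dB
∠T = 51.34° − 45.00° = 6.34°

At s = jω = j25:
zero (s+8): 8 + j25 → |·| = √(8²+25²) = √689 ≈ 26.249, ∠ = arctan(25/8) ≈ 72.26°
pole (s+10): 10 + j25 → |·| = √(10²+25²) = √725 ≈ 26.926, ∠ = arctan(25/10) ≈ 68.20°
|T| = 100 · 26.249 / 26.926 ≈ 97.486
Gain = 20 log₁₀(97.486) ≈ 39.78 dB
∠T = 72.26° − 68.20° = 4.06°

ω = 10: 39.1 dB, 6.3°; ω = 25: 39.8 dB, 4.1°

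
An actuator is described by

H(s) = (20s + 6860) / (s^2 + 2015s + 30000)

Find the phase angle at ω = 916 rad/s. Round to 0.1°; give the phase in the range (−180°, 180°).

Substitute s = j916:
Numerator: 20(j916) + 6860 = 6860 + j18320
Denominator: (j916)^2 + 2015(j916) + 30000 = -809056 + j1845740
|N| = √(6860² + 18320²) ≈ 19562, ∠N ≈ 69.47°
|D| = √(809056² + 1845740²) ≈ 2.0153e+06, ∠D ≈ 113.67°
∠H = 69.47° − 113.67° = -44.20°

-44.2°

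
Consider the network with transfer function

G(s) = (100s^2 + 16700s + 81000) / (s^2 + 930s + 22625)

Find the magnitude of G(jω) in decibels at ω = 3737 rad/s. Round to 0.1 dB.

39.8 dB

Substitute s = j3737:
Numerator: 100(j3737)^2 + 16700(j3737) + 81000 = -1396435900 + j62407900
Denominator: (j3737)^2 + 930(j3737) + 22625 = -13942544 + j3475410
|N| = √(1396435900² + 62407900²) ≈ 1.3978e+09, ∠N ≈ 177.44°
|D| = √(13942544² + 3475410²) ≈ 1.4369e+07, ∠D ≈ 166.00°
|G| = 1.3978e+09 / 1.4369e+07 ≈ 97.279
Gain = 20 log₁₀(97.279) ≈ 39.76 dB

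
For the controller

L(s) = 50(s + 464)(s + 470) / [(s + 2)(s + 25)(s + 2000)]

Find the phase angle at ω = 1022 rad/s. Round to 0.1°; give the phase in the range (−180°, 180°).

At s = jω = j1022:
zero (s+464): 464 + j1022 → |·| = √(464²+1022²) = √1259780 ≈ 1122.4, ∠ = arctan(1022/464) ≈ 65.58°
zero (s+470): 470 + j1022 → |·| = √(470²+1022²) = √1265384 ≈ 1124.9, ∠ = arctan(1022/470) ≈ 65.30°
pole (s+2): 2 + j1022 → |·| = √(2²+1022²) = √1044488 ≈ 1022, ∠ = arctan(1022/2) ≈ 89.89°
pole (s+25): 25 + j1022 → |·| = √(25²+1022²) = √1045109 ≈ 1022.3, ∠ = arctan(1022/25) ≈ 88.60°
pole (s+2000): 2000 + j1022 → |·| = √(2000²+1022²) = √5044484 ≈ 2246, ∠ = arctan(1022/2000) ≈ 27.07°
∠L = 130.88° − 205.56° = -74.68°

-74.7°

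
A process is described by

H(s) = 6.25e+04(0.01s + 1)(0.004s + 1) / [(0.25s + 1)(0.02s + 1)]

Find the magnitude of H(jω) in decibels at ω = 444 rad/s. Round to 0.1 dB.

55.3 dB

At ω = 444 rad/s:
zero (1 + j444·0.01) = 1 + j4.44 → |·| ≈ 4.5512, ∠ ≈ 77.31°
zero (1 + j444·0.004) = 1 + j1.776 → |·| ≈ 2.0382, ∠ ≈ 60.62°
pole (1 + j444·0.25) = 1 + j111 → |·| ≈ 111, ∠ ≈ 89.48°
pole (1 + j444·0.02) = 1 + j8.88 → |·| ≈ 8.9361, ∠ ≈ 83.57°
|H| = 6.25e+04 · 4.5512 · 2.0382 / (111 · 8.9361) ≈ 584.5
Gain = 20 log₁₀(584.5) ≈ 55.34 dB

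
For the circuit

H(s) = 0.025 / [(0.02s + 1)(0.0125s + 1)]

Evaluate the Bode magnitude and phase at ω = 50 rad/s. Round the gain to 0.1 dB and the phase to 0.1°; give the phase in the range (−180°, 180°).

-36.5 dB, -77.0°

At ω = 50 rad/s:
pole (1 + j50·0.02) = 1 + j1 → |·| ≈ 1.4142, ∠ ≈ 45.00°
pole (1 + j50·0.0125) = 1 + j0.625 → |·| ≈ 1.1792, ∠ ≈ 32.01°
|H| = 0.025 · 1 / (1.4142 · 1.1792) ≈ 0.014991
Gain = 20 log₁₀(0.014991) ≈ -36.48 dB
∠H = (0°) − (45.00° + 32.01°) = -77.01°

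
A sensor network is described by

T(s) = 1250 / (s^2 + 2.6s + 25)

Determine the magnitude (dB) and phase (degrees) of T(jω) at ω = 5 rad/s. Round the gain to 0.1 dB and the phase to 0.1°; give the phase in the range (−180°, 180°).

At s = jω = j5:
quadratic: (j5)² + 2.6·j5 + 25 = 0 + j13 → |·| ≈ 13, ∠ ≈ 90.00°
|T| = 1250 / 13 ≈ 96.154
Gain = 20 log₁₀(96.154) ≈ 39.66 dB
∠T = 0.00° − 90.00° = -90.00°

39.7 dB, -90.0°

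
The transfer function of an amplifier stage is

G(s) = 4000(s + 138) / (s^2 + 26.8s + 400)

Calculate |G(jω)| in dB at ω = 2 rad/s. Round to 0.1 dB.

At s = jω = j2:
zero (s+138): 138 + j2 → |·| = √(138²+2²) = √19048 ≈ 138.01, ∠ = arctan(2/138) ≈ 0.83°
quadratic: (j2)² + 26.8·j2 + 400 = 396 + j53.6 → |·| ≈ 399.61, ∠ ≈ 7.71°
|G| = 4000 · 138.01 / 399.61 ≈ 1381.4
Gain = 20 log₁₀(1381.4) ≈ 62.81 dB

62.8 dB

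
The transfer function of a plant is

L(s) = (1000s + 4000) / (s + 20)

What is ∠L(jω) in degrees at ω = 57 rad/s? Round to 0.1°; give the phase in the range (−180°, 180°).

15.3°

Substitute s = j57:
Numerator: 1000(j57) + 4000 = 4000 + j57000
Denominator: (j57) + 20 = 20 + j57
|N| = √(4000² + 57000²) ≈ 57140, ∠N ≈ 85.99°
|D| = √(20² + 57²) ≈ 60.407, ∠D ≈ 70.67°
∠L = 85.99° − 70.67° = 15.32°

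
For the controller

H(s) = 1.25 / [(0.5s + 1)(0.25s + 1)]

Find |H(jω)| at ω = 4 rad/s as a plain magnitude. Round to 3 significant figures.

At ω = 4 rad/s:
pole (1 + j4·0.5) = 1 + j2 → |·| ≈ 2.2361, ∠ ≈ 63.43°
pole (1 + j4·0.25) = 1 + j1 → |·| ≈ 1.4142, ∠ ≈ 45.00°
|H| = 1.25 · 1 / (2.2361 · 1.4142) ≈ 0.39528

0.395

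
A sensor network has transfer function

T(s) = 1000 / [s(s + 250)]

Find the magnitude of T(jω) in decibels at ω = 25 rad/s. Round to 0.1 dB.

At s = jω = j25:
pole (s+250): 250 + j25 → |·| = √(250²+25²) = √63125 ≈ 251.25, ∠ = arctan(25/250) ≈ 5.71°
pole at origin: |s| = 25, ∠ = 90.00° (in denominator)
|T| = 1000 / 6281.2 ≈ 0.15921
Gain = 20 log₁₀(0.15921) ≈ -15.96 dB

-16.0 dB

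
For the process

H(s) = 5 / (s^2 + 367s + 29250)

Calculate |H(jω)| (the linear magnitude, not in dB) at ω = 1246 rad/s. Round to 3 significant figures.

3.14e-06

Substitute s = j1246:
Numerator: 5 = 5 + j0
Denominator: (j1246)^2 + 367(j1246) + 29250 = -1523266 + j457282
|N| = √(5² + 0²) ≈ 5, ∠N ≈ 0.00°
|D| = √(1523266² + 457282²) ≈ 1.5904e+06, ∠D ≈ 163.29°
|H| = 5 / 1.5904e+06 ≈ 3.1439e-06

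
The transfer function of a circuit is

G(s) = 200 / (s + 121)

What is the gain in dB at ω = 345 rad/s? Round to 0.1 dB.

Substitute s = j345:
Numerator: 200 = 200 + j0
Denominator: (j345) + 121 = 121 + j345
|N| = √(200² + 0²) ≈ 200, ∠N ≈ 0.00°
|D| = √(121² + 345²) ≈ 365.6, ∠D ≈ 70.67°
|G| = 200 / 365.6 ≈ 0.54705
Gain = 20 log₁₀(0.54705) ≈ -5.24 dB

-5.2 dB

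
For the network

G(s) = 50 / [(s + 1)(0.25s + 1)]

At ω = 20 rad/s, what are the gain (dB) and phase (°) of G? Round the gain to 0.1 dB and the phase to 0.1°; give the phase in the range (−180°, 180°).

At ω = 20 rad/s:
pole (1 + j20·1) = 1 + j20 → |·| ≈ 20.025, ∠ ≈ 87.14°
pole (1 + j20·0.25) = 1 + j5 → |·| ≈ 5.099, ∠ ≈ 78.69°
|G| = 50 · 1 / (20.025 · 5.099) ≈ 0.48968
Gain = 20 log₁₀(0.48968) ≈ -6.20 dB
∠G = (0°) − (87.14° + 78.69°) = -165.83°

-6.2 dB, -165.8°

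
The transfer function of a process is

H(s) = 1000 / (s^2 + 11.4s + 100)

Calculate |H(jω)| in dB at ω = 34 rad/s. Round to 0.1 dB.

At s = jω = j34:
quadratic: (j34)² + 11.4·j34 + 100 = -1056 + j387.6 → |·| ≈ 1124.9, ∠ ≈ 159.84°
|H| = 1000 / 1124.9 ≈ 0.88897
Gain = 20 log₁₀(0.88897) ≈ -1.02 dB

-1.0 dB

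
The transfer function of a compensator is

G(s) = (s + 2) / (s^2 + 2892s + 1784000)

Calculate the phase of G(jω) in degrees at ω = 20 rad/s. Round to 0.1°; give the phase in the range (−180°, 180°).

82.4°

Substitute s = j20:
Numerator: (j20) + 2 = 2 + j20
Denominator: (j20)^2 + 2892(j20) + 1784000 = 1783600 + j57840
|N| = √(2² + 20²) ≈ 20.1, ∠N ≈ 84.29°
|D| = √(1783600² + 57840²) ≈ 1.7845e+06, ∠D ≈ 1.86°
∠G = 84.29° − 1.86° = 82.43°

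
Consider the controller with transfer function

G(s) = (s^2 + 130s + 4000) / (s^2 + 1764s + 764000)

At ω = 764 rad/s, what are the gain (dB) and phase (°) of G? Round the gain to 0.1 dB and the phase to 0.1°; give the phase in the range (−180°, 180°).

-7.3 dB, 87.9°

Substitute s = j764:
Numerator: (j764)^2 + 130(j764) + 4000 = -579696 + j99320
Denominator: (j764)^2 + 1764(j764) + 764000 = 180304 + j1347696
|N| = √(579696² + 99320²) ≈ 5.8814e+05, ∠N ≈ 170.28°
|D| = √(180304² + 1347696²) ≈ 1.3597e+06, ∠D ≈ 82.38°
|G| = 5.8814e+05 / 1.3597e+06 ≈ 0.43255
Gain = 20 log₁₀(0.43255) ≈ -7.28 dB
∠G = 170.28° − 82.38° = 87.90°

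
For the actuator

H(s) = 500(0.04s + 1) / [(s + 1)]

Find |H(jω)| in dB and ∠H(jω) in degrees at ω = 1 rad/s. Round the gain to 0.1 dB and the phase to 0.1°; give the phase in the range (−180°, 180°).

At ω = 1 rad/s:
zero (1 + j1·0.04) = 1 + j0.04 → |·| ≈ 1.0008, ∠ ≈ 2.29°
pole (1 + j1·1) = 1 + j1 → |·| ≈ 1.4142, ∠ ≈ 45.00°
|H| = 500 · 1.0008 / (1.4142) ≈ 353.84
Gain = 20 log₁₀(353.84) ≈ 50.98 dB
∠H = (2.29°) − (45.00°) = -42.71°

51.0 dB, -42.7°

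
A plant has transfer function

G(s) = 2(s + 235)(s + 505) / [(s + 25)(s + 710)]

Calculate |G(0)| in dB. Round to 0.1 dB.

G(0) = 2·235·505 / (25·710) ≈ 13.372
20 log₁₀(13.372) ≈ 22.52 dB

22.5 dB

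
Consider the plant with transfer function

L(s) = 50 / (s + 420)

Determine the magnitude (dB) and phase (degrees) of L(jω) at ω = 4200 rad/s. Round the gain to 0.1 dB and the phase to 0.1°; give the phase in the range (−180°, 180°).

At s = jω = j4200:
pole (s+420): 420 + j4200 → |·| = √(420²+4200²) = √17816400 ≈ 4220.9, ∠ = arctan(4200/420) ≈ 84.29°
|L| = 50 / 4220.9 ≈ 0.011846
Gain = 20 log₁₀(0.011846) ≈ -38.53 dB
∠L = 0.00° − 84.29° = -84.29°

-38.5 dB, -84.3°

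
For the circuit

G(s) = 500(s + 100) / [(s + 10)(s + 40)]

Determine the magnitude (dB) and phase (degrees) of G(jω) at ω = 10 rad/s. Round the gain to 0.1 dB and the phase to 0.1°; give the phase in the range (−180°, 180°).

At s = jω = j10:
zero (s+100): 100 + j10 → |·| = √(100²+10²) = √10100 ≈ 100.5, ∠ = arctan(10/100) ≈ 5.71°
pole (s+10): 10 + j10 → |·| = √(10²+10²) = √200 ≈ 14.142, ∠ = arctan(10/10) ≈ 45.00°
pole (s+40): 40 + j10 → |·| = √(40²+10²) = √1700 ≈ 41.231, ∠ = arctan(10/40) ≈ 14.04°
|G| = 500 · 100.5 / 583.09 ≈ 86.179
Gain = 20 log₁₀(86.179) ≈ 38.71 dB
∠G = 5.71° − 59.04° = -53.33°

38.7 dB, -53.3°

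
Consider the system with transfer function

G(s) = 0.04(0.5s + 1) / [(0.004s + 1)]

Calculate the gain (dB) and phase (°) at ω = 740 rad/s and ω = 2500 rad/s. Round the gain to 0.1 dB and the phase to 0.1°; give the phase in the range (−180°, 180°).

At ω = 740 rad/s:
zero (1 + j740·0.5) = 1 + j370 → |·| ≈ 370, ∠ ≈ 89.85°
pole (1 + j740·0.004) = 1 + j2.96 → |·| ≈ 3.1244, ∠ ≈ 71.33°
|G| = 0.04 · 370 / (3.1244) ≈ 4.7369
Gain = 20 log₁₀(4.7369) ≈ 13.51 dB
∠G = (89.85°) − (71.33°) = 18.52°

At ω = 2500 rad/s:
zero (1 + j2500·0.5) = 1 + j1250 → |·| ≈ 1250, ∠ ≈ 89.95°
pole (1 + j2500·0.004) = 1 + j10 → |·| ≈ 10.05, ∠ ≈ 84.29°
|G| = 0.04 · 1250 / (10.05) ≈ 4.9751
Gain = 20 log₁₀(4.9751) ≈ 13.94 dB
∠G = (89.95°) − (84.29°) = 5.66°

ω = 740: 13.5 dB, 18.5°; ω = 2500: 13.9 dB, 5.7°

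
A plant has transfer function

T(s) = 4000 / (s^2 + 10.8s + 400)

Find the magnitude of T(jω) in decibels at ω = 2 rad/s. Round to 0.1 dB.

At s = jω = j2:
quadratic: (j2)² + 10.8·j2 + 400 = 396 + j21.6 → |·| ≈ 396.59, ∠ ≈ 3.12°
|T| = 4000 / 396.59 ≈ 10.086
Gain = 20 log₁₀(10.086) ≈ 20.07 dB

20.1 dB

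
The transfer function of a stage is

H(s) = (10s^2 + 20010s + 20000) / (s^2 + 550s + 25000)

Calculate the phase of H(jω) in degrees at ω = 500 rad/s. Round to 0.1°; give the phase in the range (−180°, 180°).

-25.4°

Substitute s = j500:
Numerator: 10(j500)^2 + 20010(j500) + 20000 = -2480000 + j10005000
Denominator: (j500)^2 + 550(j500) + 25000 = -225000 + j275000
|N| = √(2480000² + 10005000²) ≈ 1.0308e+07, ∠N ≈ 103.92°
|D| = √(225000² + 275000²) ≈ 3.5532e+05, ∠D ≈ 129.29°
∠H = 103.92° − 129.29° = -25.37°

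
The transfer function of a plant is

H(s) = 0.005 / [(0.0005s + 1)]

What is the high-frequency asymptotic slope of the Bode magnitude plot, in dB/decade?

Each pole contributes −20 dB/decade at high frequency; each zero contributes +20 dB/decade.
Net: 0 zero(s) − 1 pole(s) → -20 dB/decade.

-20 dB/decade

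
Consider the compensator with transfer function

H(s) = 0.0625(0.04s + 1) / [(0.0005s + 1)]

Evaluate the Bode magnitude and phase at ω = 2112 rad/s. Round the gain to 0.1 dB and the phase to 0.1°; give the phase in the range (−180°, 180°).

At ω = 2112 rad/s:
zero (1 + j2112·0.04) = 1 + j84.48 → |·| ≈ 84.486, ∠ ≈ 89.32°
pole (1 + j2112·0.0005) = 1 + j1.056 → |·| ≈ 1.4544, ∠ ≈ 46.56°
|H| = 0.0625 · 84.486 / (1.4544) ≈ 3.6306
Gain = 20 log₁₀(3.6306) ≈ 11.20 dB
∠H = (89.32°) − (46.56°) = 42.76°

11.2 dB, 42.8°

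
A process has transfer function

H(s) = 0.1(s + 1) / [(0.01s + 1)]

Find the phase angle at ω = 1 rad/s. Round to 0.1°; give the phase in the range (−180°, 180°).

At ω = 1 rad/s:
zero (1 + j1·1) = 1 + j1 → |·| ≈ 1.4142, ∠ ≈ 45.00°
pole (1 + j1·0.01) = 1 + j0.01 → |·| ≈ 1, ∠ ≈ 0.57°
∠H = (45.00°) − (0.57°) = 44.43°

44.4°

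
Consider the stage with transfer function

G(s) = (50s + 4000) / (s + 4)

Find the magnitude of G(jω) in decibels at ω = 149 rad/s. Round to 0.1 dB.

Substitute s = j149:
Numerator: 50(j149) + 4000 = 4000 + j7450
Denominator: (j149) + 4 = 4 + j149
|N| = √(4000² + 7450²) ≈ 8455.9, ∠N ≈ 61.77°
|D| = √(4² + 149²) ≈ 149.05, ∠D ≈ 88.46°
|G| = 8455.9 / 149.05 ≈ 56.732
Gain = 20 log₁₀(56.732) ≈ 35.08 dB

35.1 dB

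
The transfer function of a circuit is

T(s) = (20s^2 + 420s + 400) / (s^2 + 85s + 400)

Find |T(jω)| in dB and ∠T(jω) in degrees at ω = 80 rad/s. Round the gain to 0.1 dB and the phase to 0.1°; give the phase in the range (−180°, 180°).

Substitute s = j80:
Numerator: 20(j80)^2 + 420(j80) + 400 = -127600 + j33600
Denominator: (j80)^2 + 85(j80) + 400 = -6000 + j6800
|N| = √(127600² + 33600²) ≈ 1.3195e+05, ∠N ≈ 165.25°
|D| = √(6000² + 6800²) ≈ 9068.6, ∠D ≈ 131.42°
|T| = 1.3195e+05 / 9068.6 ≈ 14.55
Gain = 20 log₁₀(14.55) ≈ 23.26 dB
∠T = 165.25° − 131.42° = 33.83°

23.3 dB, 33.8°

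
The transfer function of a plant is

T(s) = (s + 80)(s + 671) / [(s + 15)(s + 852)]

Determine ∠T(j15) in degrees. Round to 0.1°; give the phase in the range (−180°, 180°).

-34.1°

At s = jω = j15:
zero (s+80): 80 + j15 → |·| = √(80²+15²) = √6625 ≈ 81.394, ∠ = arctan(15/80) ≈ 10.62°
zero (s+671): 671 + j15 → |·| = √(671²+15²) = √450466 ≈ 671.17, ∠ = arctan(15/671) ≈ 1.28°
pole (s+15): 15 + j15 → |·| = √(15²+15²) = √450 ≈ 21.213, ∠ = arctan(15/15) ≈ 45.00°
pole (s+852): 852 + j15 → |·| = √(852²+15²) = √726129 ≈ 852.13, ∠ = arctan(15/852) ≈ 1.01°
∠T = 11.90° − 46.01° = -34.11°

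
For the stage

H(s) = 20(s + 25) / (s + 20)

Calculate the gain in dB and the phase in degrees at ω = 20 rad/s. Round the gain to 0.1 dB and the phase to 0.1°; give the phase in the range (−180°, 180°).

At s = jω = j20:
zero (s+25): 25 + j20 → |·| = √(25²+20²) = √1025 ≈ 32.016, ∠ = arctan(20/25) ≈ 38.66°
pole (s+20): 20 + j20 → |·| = √(20²+20²) = √800 ≈ 28.284, ∠ = arctan(20/20) ≈ 45.00°
|H| = 20 · 32.016 / 28.284 ≈ 22.639
Gain = 20 log₁₀(22.639) ≈ 27.10 dB
∠H = 38.66° − 45.00° = -6.34°

27.1 dB, -6.3°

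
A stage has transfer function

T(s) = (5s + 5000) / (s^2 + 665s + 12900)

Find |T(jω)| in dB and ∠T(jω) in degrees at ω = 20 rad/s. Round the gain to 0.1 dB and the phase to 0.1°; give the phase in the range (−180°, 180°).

-11.2 dB, -45.6°

Substitute s = j20:
Numerator: 5(j20) + 5000 = 5000 + j100
Denominator: (j20)^2 + 665(j20) + 12900 = 12500 + j13300
|N| = √(5000² + 100²) ≈ 5001, ∠N ≈ 1.15°
|D| = √(12500² + 13300²) ≈ 18252, ∠D ≈ 46.78°
|T| = 5001 / 18252 ≈ 0.274
Gain = 20 log₁₀(0.274) ≈ -11.24 dB
∠T = 1.15° − 46.78° = -45.63°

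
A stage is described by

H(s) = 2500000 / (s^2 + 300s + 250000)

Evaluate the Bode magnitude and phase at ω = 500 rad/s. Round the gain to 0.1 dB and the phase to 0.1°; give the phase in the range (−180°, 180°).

24.4 dB, -90.0°

At s = jω = j500:
quadratic: (j500)² + 300·j500 + 250000 = 0 + j150000 → |·| ≈ 1.5e+05, ∠ ≈ 90.00°
|H| = 2500000 / 1.5e+05 ≈ 16.667
Gain = 20 log₁₀(16.667) ≈ 24.44 dB
∠H = 0.00° − 90.00° = -90.00°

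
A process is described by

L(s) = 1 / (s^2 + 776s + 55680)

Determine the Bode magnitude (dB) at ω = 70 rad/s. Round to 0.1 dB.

Substitute s = j70:
Numerator: 1 = 1 + j0
Denominator: (j70)^2 + 776(j70) + 55680 = 50780 + j54320
|N| = √(1² + 0²) ≈ 1, ∠N ≈ 0.00°
|D| = √(50780² + 54320²) ≈ 74359, ∠D ≈ 46.93°
|L| = 1 / 74359 ≈ 1.3448e-05
Gain = 20 log₁₀(1.3448e-05) ≈ -97.43 dB

-97.4 dB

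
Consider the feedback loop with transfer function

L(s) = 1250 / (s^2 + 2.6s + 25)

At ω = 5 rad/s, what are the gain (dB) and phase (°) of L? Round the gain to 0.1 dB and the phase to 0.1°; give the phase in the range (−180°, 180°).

39.7 dB, -90.0°

At s = jω = j5:
quadratic: (j5)² + 2.6·j5 + 25 = 0 + j13 → |·| ≈ 13, ∠ ≈ 90.00°
|L| = 1250 / 13 ≈ 96.154
Gain = 20 log₁₀(96.154) ≈ 39.66 dB
∠L = 0.00° − 90.00° = -90.00°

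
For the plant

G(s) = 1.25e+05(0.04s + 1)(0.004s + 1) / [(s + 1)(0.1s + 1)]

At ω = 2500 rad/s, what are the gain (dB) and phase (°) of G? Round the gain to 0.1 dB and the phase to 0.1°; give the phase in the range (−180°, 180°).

46.1 dB, -6.0°

At ω = 2500 rad/s:
zero (1 + j2500·0.04) = 1 + j100 → |·| ≈ 100, ∠ ≈ 89.43°
zero (1 + j2500·0.004) = 1 + j10 → |·| ≈ 10.05, ∠ ≈ 84.29°
pole (1 + j2500·1) = 1 + j2500 → |·| ≈ 2500, ∠ ≈ 89.98°
pole (1 + j2500·0.1) = 1 + j250 → |·| ≈ 250, ∠ ≈ 89.77°
|G| = 1.25e+05 · 100 · 10.05 / (2500 · 250) ≈ 201
Gain = 20 log₁₀(201) ≈ 46.06 dB
∠G = (89.43° + 84.29°) − (89.98° + 89.77°) = -6.03°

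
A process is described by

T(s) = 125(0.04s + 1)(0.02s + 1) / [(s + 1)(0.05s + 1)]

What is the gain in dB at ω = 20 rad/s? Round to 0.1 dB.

15.7 dB

At ω = 20 rad/s:
zero (1 + j20·0.04) = 1 + j0.8 → |·| ≈ 1.2806, ∠ ≈ 38.66°
zero (1 + j20·0.02) = 1 + j0.4 → |·| ≈ 1.077, ∠ ≈ 21.80°
pole (1 + j20·1) = 1 + j20 → |·| ≈ 20.025, ∠ ≈ 87.14°
pole (1 + j20·0.05) = 1 + j1 → |·| ≈ 1.4142, ∠ ≈ 45.00°
|T| = 125 · 1.2806 · 1.077 / (20.025 · 1.4142) ≈ 6.0877
Gain = 20 log₁₀(6.0877) ≈ 15.69 dB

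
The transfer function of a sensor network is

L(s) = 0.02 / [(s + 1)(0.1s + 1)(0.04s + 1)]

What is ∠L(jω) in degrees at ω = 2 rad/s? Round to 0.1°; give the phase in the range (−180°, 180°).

-79.3°

At ω = 2 rad/s:
pole (1 + j2·1) = 1 + j2 → |·| ≈ 2.2361, ∠ ≈ 63.43°
pole (1 + j2·0.1) = 1 + j0.2 → |·| ≈ 1.0198, ∠ ≈ 11.31°
pole (1 + j2·0.04) = 1 + j0.08 → |·| ≈ 1.0032, ∠ ≈ 4.57°
∠L = (0°) − (63.43° + 11.31° + 4.57°) = -79.31°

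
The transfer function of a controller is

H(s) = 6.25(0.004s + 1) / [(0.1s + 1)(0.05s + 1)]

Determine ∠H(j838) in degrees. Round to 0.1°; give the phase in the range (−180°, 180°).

-104.6°

At ω = 838 rad/s:
zero (1 + j838·0.004) = 1 + j3.352 → |·| ≈ 3.498, ∠ ≈ 73.39°
pole (1 + j838·0.1) = 1 + j83.8 → |·| ≈ 83.806, ∠ ≈ 89.32°
pole (1 + j838·0.05) = 1 + j41.9 → |·| ≈ 41.912, ∠ ≈ 88.63°
∠H = (73.39°) − (89.32° + 88.63°) = -104.56°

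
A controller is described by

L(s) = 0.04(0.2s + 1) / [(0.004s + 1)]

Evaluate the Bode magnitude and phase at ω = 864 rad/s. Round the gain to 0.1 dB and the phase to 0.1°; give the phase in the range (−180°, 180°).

5.7 dB, 15.8°

At ω = 864 rad/s:
zero (1 + j864·0.2) = 1 + j172.8 → |·| ≈ 172.8, ∠ ≈ 89.67°
pole (1 + j864·0.004) = 1 + j3.456 → |·| ≈ 3.5978, ∠ ≈ 73.86°
|L| = 0.04 · 172.8 / (3.5978) ≈ 1.9212
Gain = 20 log₁₀(1.9212) ≈ 5.67 dB
∠L = (89.67°) − (73.86°) = 15.81°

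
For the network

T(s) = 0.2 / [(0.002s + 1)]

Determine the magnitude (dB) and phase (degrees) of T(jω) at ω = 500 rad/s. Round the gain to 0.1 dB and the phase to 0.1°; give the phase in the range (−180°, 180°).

-17.0 dB, -45.0°

At ω = 500 rad/s:
pole (1 + j500·0.002) = 1 + j1 → |·| ≈ 1.4142, ∠ ≈ 45.00°
|T| = 0.2 · 1 / (1.4142) ≈ 0.14142
Gain = 20 log₁₀(0.14142) ≈ -16.99 dB
∠T = (0°) − (45.00°) = -45.00°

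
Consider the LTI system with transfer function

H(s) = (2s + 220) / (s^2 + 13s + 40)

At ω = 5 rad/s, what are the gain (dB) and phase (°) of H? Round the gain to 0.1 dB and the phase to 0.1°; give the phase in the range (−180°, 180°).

10.4 dB, -74.4°

Substitute s = j5:
Numerator: 2(j5) + 220 = 220 + j10
Denominator: (j5)^2 + 13(j5) + 40 = 15 + j65
|N| = √(220² + 10²) ≈ 220.23, ∠N ≈ 2.60°
|D| = √(15² + 65²) ≈ 66.708, ∠D ≈ 77.01°
|H| = 220.23 / 66.708 ≈ 3.3014
Gain = 20 log₁₀(3.3014) ≈ 10.37 dB
∠H = 2.60° − 77.01° = -74.41°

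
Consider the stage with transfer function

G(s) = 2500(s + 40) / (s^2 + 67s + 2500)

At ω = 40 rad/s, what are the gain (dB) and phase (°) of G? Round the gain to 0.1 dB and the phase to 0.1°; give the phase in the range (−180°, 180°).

At s = jω = j40:
zero (s+40): 40 + j40 → |·| = √(40²+40²) = √3200 ≈ 56.569, ∠ = arctan(40/40) ≈ 45.00°
quadratic: (j40)² + 67·j40 + 2500 = 900 + j2680 → |·| ≈ 2827.1, ∠ ≈ 71.44°
|G| = 2500 · 56.569 / 2827.1 ≈ 50.024
Gain = 20 log₁₀(50.024) ≈ 33.98 dB
∠G = 45.00° − 71.44° = -26.44°

34.0 dB, -26.4°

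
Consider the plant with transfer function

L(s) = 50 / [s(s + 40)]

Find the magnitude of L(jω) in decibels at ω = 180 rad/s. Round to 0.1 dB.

At s = jω = j180:
pole (s+40): 40 + j180 → |·| = √(40²+180²) = √34000 ≈ 184.39, ∠ = arctan(180/40) ≈ 77.47°
pole at origin: |s| = 180, ∠ = 90.00° (in denominator)
|L| = 50 / 33190 ≈ 0.0015065
Gain = 20 log₁₀(0.0015065) ≈ -56.44 dB

-56.4 dB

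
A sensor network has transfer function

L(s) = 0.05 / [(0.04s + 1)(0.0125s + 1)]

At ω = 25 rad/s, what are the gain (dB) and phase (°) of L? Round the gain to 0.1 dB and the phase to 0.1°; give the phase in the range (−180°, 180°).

At ω = 25 rad/s:
pole (1 + j25·0.04) = 1 + j1 → |·| ≈ 1.4142, ∠ ≈ 45.00°
pole (1 + j25·0.0125) = 1 + j0.3125 → |·| ≈ 1.0477, ∠ ≈ 17.35°
|L| = 0.05 · 1 / (1.4142 · 1.0477) ≈ 0.033746
Gain = 20 log₁₀(0.033746) ≈ -29.44 dB
∠L = (0°) − (45.00° + 17.35°) = -62.35°

-29.4 dB, -62.4°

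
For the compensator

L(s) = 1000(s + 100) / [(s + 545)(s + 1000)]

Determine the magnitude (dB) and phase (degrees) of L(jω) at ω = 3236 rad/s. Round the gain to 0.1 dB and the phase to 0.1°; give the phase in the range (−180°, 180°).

-10.7 dB, -65.0°

At s = jω = j3236:
zero (s+100): 100 + j3236 → |·| = √(100²+3236²) = √10481696 ≈ 3237.5, ∠ = arctan(3236/100) ≈ 88.23°
pole (s+545): 545 + j3236 → |·| = √(545²+3236²) = √10768721 ≈ 3281.6, ∠ = arctan(3236/545) ≈ 80.44°
pole (s+1000): 1000 + j3236 → |·| = √(1000²+3236²) = √11471696 ≈ 3387, ∠ = arctan(3236/1000) ≈ 72.83°
|L| = 1000 · 3237.5 / 1.1115e+07 ≈ 0.29127
Gain = 20 log₁₀(0.29127) ≈ -10.71 dB
∠L = 88.23° − 153.27° = -65.04°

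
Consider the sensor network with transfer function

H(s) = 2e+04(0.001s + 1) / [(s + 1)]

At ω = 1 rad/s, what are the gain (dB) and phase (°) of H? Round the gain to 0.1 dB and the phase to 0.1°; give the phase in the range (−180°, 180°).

83.0 dB, -44.9°

At ω = 1 rad/s:
zero (1 + j1·0.001) = 1 + j0.001 → |·| ≈ 1, ∠ ≈ 0.06°
pole (1 + j1·1) = 1 + j1 → |·| ≈ 1.4142, ∠ ≈ 45.00°
|H| = 2e+04 · 1 / (1.4142) ≈ 14142
Gain = 20 log₁₀(14142) ≈ 83.01 dB
∠H = (0.06°) − (45.00°) = -44.94°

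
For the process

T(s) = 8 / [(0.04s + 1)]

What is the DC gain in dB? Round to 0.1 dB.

T(0) = 8 · 1 / 1 = 8
20 log₁₀(8) ≈ 18.06 dB

18.1 dB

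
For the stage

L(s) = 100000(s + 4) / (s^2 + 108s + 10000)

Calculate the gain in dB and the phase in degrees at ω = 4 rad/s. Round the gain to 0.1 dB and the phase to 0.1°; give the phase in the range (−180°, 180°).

35.1 dB, 42.5°

At s = jω = j4:
zero (s+4): 4 + j4 → |·| = √(4²+4²) = √32 ≈ 5.6569, ∠ = arctan(4/4) ≈ 45.00°
quadratic: (j4)² + 108·j4 + 10000 = 9984 + j432 → |·| ≈ 9993.3, ∠ ≈ 2.48°
|L| = 100000 · 5.6569 / 9993.3 ≈ 56.607
Gain = 20 log₁₀(56.607) ≈ 35.06 dB
∠L = 45.00° − 2.48° = 42.52°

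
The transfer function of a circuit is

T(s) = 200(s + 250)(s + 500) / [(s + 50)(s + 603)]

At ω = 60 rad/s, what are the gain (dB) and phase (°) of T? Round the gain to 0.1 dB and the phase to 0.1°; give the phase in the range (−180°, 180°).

54.8 dB, -35.5°

At s = jω = j60:
zero (s+250): 250 + j60 → |·| = √(250²+60²) = √66100 ≈ 257.1, ∠ = arctan(60/250) ≈ 13.50°
zero (s+500): 500 + j60 → |·| = √(500²+60²) = √253600 ≈ 503.59, ∠ = arctan(60/500) ≈ 6.84°
pole (s+50): 50 + j60 → |·| = √(50²+60²) = √6100 ≈ 78.102, ∠ = arctan(60/50) ≈ 50.19°
pole (s+603): 603 + j60 → |·| = √(603²+60²) = √367209 ≈ 605.98, ∠ = arctan(60/603) ≈ 5.68°
|T| = 200 · 1.2947e+05 / 47328 ≈ 547.12
Gain = 20 log₁₀(547.12) ≈ 54.76 dB
∠T = 20.34° − 55.87° = -35.53°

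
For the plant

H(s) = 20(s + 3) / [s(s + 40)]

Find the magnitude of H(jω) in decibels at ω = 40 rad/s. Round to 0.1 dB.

At s = jω = j40:
zero (s+3): 3 + j40 → |·| = √(3²+40²) = √1609 ≈ 40.112, ∠ = arctan(40/3) ≈ 85.71°
pole (s+40): 40 + j40 → |·| = √(40²+40²) = √3200 ≈ 56.569, ∠ = arctan(40/40) ≈ 45.00°
pole at origin: |s| = 40, ∠ = 90.00° (in denominator)
|H| = 20 · 40.112 / 2262.8 ≈ 0.35453
Gain = 20 log₁₀(0.35453) ≈ -9.01 dB

-9.0 dB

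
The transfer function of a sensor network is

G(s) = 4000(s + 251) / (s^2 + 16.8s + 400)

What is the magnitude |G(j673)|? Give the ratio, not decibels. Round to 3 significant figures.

6.35

At s = jω = j673:
zero (s+251): 251 + j673 → |·| = √(251²+673²) = √515930 ≈ 718.28, ∠ = arctan(673/251) ≈ 69.55°
quadratic: (j673)² + 16.8·j673 + 400 = -452529 + j11306.4 → |·| ≈ 4.5267e+05, ∠ ≈ 178.57°
|G| = 4000 · 718.28 / 4.5267e+05 ≈ 6.3471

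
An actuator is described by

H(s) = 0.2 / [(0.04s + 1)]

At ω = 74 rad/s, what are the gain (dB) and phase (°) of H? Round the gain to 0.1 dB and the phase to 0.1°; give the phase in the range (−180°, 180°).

-23.9 dB, -71.3°

At ω = 74 rad/s:
pole (1 + j74·0.04) = 1 + j2.96 → |·| ≈ 3.1244, ∠ ≈ 71.33°
|H| = 0.2 · 1 / (3.1244) ≈ 0.064012
Gain = 20 log₁₀(0.064012) ≈ -23.87 dB
∠H = (0°) − (71.33°) = -71.33°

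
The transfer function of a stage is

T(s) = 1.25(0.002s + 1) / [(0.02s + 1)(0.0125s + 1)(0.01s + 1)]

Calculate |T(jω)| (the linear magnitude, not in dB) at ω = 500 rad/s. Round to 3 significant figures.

0.00545

At ω = 500 rad/s:
zero (1 + j500·0.002) = 1 + j1 → |·| ≈ 1.4142, ∠ ≈ 45.00°
pole (1 + j500·0.02) = 1 + j10 → |·| ≈ 10.05, ∠ ≈ 84.29°
pole (1 + j500·0.0125) = 1 + j6.25 → |·| ≈ 6.3295, ∠ ≈ 80.91°
pole (1 + j500·0.01) = 1 + j5 → |·| ≈ 5.099, ∠ ≈ 78.69°
|T| = 1.25 · 1.4142 / (10.05 · 6.3295 · 5.099) ≈ 0.00545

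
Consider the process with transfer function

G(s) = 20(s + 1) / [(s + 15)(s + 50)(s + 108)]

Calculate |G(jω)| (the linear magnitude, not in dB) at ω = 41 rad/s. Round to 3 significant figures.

0.00252

At s = jω = j41:
zero (s+1): 1 + j41 → |·| = √(1²+41²) = √1682 ≈ 41.012, ∠ = arctan(41/1) ≈ 88.60°
pole (s+15): 15 + j41 → |·| = √(15²+41²) = √1906 ≈ 43.658, ∠ = arctan(41/15) ≈ 69.90°
pole (s+50): 50 + j41 → |·| = √(50²+41²) = √4181 ≈ 64.661, ∠ = arctan(41/50) ≈ 39.35°
pole (s+108): 108 + j41 → |·| = √(108²+41²) = √13345 ≈ 115.52, ∠ = arctan(41/108) ≈ 20.79°
|G| = 20 · 41.012 / 3.2611e+05 ≈ 0.0025152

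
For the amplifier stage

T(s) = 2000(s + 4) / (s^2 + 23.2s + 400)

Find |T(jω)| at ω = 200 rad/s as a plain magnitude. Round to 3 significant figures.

10.0

At s = jω = j200:
zero (s+4): 4 + j200 → |·| = √(4²+200²) = √40016 ≈ 200.04, ∠ = arctan(200/4) ≈ 88.85°
quadratic: (j200)² + 23.2·j200 + 400 = -39600 + j4640 → |·| ≈ 39871, ∠ ≈ 173.32°
|T| = 2000 · 200.04 / 39871 ≈ 10.034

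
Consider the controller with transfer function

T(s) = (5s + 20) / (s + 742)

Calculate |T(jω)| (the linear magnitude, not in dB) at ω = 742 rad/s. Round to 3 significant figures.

3.54

Substitute s = j742:
Numerator: 5(j742) + 20 = 20 + j3710
Denominator: (j742) + 742 = 742 + j742
|N| = √(20² + 3710²) ≈ 3710.1, ∠N ≈ 89.69°
|D| = √(742² + 742²) ≈ 1049.3, ∠D ≈ 45.00°
|T| = 3710.1 / 1049.3 ≈ 3.5358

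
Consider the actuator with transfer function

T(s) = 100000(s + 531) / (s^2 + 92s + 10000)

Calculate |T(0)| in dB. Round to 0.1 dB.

T(0) = 100000·531 / 10000 = 5310
20 log₁₀(5310) ≈ 74.50 dB

74.5 dB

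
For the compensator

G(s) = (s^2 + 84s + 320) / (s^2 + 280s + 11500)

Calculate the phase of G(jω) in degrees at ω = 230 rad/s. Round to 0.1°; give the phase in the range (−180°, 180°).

Substitute s = j230:
Numerator: (j230)^2 + 84(j230) + 320 = -52580 + j19320
Denominator: (j230)^2 + 280(j230) + 11500 = -41400 + j64400
|N| = √(52580² + 19320²) ≈ 56017, ∠N ≈ 159.82°
|D| = √(41400² + 64400²) ≈ 76559, ∠D ≈ 122.74°
∠G = 159.82° − 122.74° = 37.08°

37.1°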